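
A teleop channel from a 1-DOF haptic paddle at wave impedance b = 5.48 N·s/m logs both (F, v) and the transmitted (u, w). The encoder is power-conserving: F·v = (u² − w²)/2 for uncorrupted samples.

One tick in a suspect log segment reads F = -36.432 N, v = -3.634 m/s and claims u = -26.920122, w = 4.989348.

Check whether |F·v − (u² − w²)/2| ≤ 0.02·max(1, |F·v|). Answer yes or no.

no

F·v = (-36.432)×(-3.634) = 132.393888 W.
(u² − w²)/2 = (724.692968 − 24.893593)/2 = 349.899688 W.
|Δ| = 217.505800;  2% of max(1, |F·v|) = 2.647878.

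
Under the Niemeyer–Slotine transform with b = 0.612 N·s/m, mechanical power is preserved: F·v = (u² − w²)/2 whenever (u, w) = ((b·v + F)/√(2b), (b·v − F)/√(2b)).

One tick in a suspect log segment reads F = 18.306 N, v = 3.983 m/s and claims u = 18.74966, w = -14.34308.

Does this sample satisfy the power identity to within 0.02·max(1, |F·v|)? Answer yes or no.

yes

F·v = 18.306×3.983 = 72.91280 W.
(u² − w²)/2 = (351.54975 − 205.72394)/2 = 72.91290 W.
|Δ| = 0.00011;  2% of max(1, |F·v|) = 1.45826.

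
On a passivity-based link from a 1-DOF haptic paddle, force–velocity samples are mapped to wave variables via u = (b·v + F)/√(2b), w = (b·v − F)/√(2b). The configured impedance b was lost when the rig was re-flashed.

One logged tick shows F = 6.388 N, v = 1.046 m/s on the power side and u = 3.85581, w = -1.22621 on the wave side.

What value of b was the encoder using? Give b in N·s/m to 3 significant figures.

u + w = 2.6296;  u + w = √(2b)·v, so √(2b) = 2.6296/1.046 = 2.5140.
b = (√(2b))²/2 = 6.3200/2 = 3.1600.
(Check via u − w = 2F/√(2b): u − w = 5.0820, 2F/√(2b) = 5.0820.)

b = 3.16 N·s/m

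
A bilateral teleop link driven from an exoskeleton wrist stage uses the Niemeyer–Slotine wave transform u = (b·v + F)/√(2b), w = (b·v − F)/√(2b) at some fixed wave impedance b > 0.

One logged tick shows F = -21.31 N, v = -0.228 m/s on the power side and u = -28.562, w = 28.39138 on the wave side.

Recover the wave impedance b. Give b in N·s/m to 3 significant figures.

u + w = -0.17062;  u + w = √(2b)·v, so √(2b) = -0.17062/(-0.228) = 0.74833.
b = (√(2b))²/2 = 0.56000/2 = 0.28000.
(Check via u − w = 2F/√(2b): u − w = -56.95338, 2F/√(2b) = -56.95323.)

b = 0.28 N·s/m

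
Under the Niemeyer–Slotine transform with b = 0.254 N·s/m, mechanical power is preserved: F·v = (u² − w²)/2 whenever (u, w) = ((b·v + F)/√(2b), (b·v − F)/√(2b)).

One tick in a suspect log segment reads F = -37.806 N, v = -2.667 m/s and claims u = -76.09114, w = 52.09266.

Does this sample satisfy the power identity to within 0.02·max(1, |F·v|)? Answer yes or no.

no

F·v = (-37.806)×(-2.667) = 100.82860 W.
(u² − w²)/2 = (5789.86159 − 2713.64523)/2 = 1538.10818 W.
|Δ| = 1437.27958;  2% of max(1, |F·v|) = 2.01657.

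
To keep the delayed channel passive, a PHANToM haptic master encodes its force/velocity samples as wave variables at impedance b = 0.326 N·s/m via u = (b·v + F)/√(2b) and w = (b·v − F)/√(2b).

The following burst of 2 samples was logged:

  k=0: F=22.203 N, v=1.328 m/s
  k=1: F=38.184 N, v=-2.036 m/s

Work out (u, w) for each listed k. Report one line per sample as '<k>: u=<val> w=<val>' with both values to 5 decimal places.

0: u=28.03332 w=-26.96100
1: u=46.46673 w=-48.11073

k=0: b·v=0.326×1.328=0.43293; √(2b)=0.80747; u=(0.43293+22.203)/0.80747=28.03332, w=(0.43293−22.203)/0.80747=-26.96100
k=1: b·v=0.326×(-2.036)=-0.66374; √(2b)=0.80747; u=(-0.66374+38.184)/0.80747=46.46673, w=(-0.66374−38.184)/0.80747=-48.11073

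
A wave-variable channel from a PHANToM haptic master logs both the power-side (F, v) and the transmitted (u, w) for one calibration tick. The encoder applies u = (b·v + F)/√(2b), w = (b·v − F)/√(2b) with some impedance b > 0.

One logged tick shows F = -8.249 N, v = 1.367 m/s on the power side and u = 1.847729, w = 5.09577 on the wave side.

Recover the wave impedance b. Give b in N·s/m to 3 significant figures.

u + w = 6.943499;  u + w = √(2b)·v, so √(2b) = 6.943499/1.367 = 5.079370.
b = (√(2b))²/2 = 25.800001/2 = 12.900001.
(Check via u − w = 2F/√(2b): u − w = -3.248041, 2F/√(2b) = -3.248041.)

b = 12.9 N·s/m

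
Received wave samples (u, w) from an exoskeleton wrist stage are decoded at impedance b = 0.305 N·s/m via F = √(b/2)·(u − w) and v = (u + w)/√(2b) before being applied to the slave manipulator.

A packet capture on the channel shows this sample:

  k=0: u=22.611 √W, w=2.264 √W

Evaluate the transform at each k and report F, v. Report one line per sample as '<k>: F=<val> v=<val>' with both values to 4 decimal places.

0: F=7.9458 v=31.8492

k=0: u−w=20.3470, u+w=24.8750; √(b/2)=0.3905, √(2b)=0.7810; F=0.3905×20.347=7.9458, v=24.8750/0.7810=31.8492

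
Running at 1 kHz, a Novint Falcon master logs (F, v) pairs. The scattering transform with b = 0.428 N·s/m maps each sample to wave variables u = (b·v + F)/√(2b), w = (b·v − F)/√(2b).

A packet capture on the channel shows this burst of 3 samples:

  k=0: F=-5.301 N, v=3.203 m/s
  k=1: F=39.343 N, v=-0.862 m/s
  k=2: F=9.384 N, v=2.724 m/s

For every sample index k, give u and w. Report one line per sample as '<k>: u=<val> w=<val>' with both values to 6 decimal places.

0: u=-4.247843 w=7.211267
1: u=42.124893 w=-42.922418
2: u=11.402769 w=-8.882516

k=0: b·v=0.428×3.203=1.370884; √(2b)=0.925203; u=(1.370884+(-5.301))/0.925203=-4.247843, w=(1.370884−(-5.301))/0.925203=7.211267
k=1: b·v=0.428×(-0.862)=-0.368936; √(2b)=0.925203; u=(-0.368936+39.343)/0.925203=42.124893, w=(-0.368936−39.343)/0.925203=-42.922418
k=2: b·v=0.428×2.724=1.165872; √(2b)=0.925203; u=(1.165872+9.384)/0.925203=11.402769, w=(1.165872−9.384)/0.925203=-8.882516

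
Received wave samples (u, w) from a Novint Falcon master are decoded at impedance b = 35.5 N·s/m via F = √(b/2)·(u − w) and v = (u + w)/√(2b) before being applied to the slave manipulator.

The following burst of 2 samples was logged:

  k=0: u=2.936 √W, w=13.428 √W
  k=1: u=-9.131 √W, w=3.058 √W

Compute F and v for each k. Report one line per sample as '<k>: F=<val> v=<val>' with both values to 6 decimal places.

k=0: u−w=-10.492000, u+w=16.364000; √(b/2)=4.213075, √(2b)=8.426150; F=4.213075×(-10.492)=-44.203582, v=16.364000/8.426150=1.942050
k=1: u−w=-12.189000, u+w=-6.073000; √(b/2)=4.213075, √(2b)=8.426150; F=4.213075×(-12.189)=-51.353170, v=-6.073000/8.426150=-0.720733

0: F=-44.203582 v=1.942050
1: F=-51.353170 v=-0.720733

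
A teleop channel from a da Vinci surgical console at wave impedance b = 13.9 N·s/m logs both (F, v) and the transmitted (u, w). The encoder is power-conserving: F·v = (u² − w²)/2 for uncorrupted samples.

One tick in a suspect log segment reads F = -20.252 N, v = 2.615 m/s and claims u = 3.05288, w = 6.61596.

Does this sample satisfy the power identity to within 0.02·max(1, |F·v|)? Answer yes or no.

no

F·v = (-20.252)×2.615 = -52.9590 W.
(u² − w²)/2 = (9.3201 − 43.7709)/2 = -17.2254 W.
|Δ| = 35.7336;  2% of max(1, |F·v|) = 1.0592.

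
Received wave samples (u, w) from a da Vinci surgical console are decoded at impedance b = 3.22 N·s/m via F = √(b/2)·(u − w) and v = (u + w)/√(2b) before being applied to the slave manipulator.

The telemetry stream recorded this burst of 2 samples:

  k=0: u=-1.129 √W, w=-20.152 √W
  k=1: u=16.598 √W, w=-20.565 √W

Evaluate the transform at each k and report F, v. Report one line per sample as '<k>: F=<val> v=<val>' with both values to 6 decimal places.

k=0: u−w=19.023000, u+w=-21.281000; √(b/2)=1.268858, √(2b)=2.537716; F=1.268858×19.023=24.137481, v=-21.281000/2.537716=-8.385889
k=1: u−w=37.163000, u+w=-3.967000; √(b/2)=1.268858, √(2b)=2.537716; F=1.268858×37.163=47.154561, v=-3.967000/2.537716=-1.563217

0: F=24.137481 v=-8.385889
1: F=47.154561 v=-1.563217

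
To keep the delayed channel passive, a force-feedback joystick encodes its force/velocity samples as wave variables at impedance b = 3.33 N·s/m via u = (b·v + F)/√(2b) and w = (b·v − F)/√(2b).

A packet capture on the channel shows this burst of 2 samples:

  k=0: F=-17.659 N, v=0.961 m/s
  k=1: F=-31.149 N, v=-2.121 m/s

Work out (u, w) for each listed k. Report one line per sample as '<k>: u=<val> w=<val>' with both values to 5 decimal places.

k=0: b·v=3.33×0.961=3.20013; √(2b)=2.58070; u=(3.20013+(-17.659))/2.58070=-5.60270, w=(3.20013−(-17.659))/2.58070=8.08275
k=1: b·v=3.33×(-2.121)=-7.06293; √(2b)=2.58070; u=(-7.06293+(-31.149))/2.58070=-14.80682, w=(-7.06293−(-31.149))/2.58070=9.33316

0: u=-5.60270 w=8.08275
1: u=-14.80682 w=9.33316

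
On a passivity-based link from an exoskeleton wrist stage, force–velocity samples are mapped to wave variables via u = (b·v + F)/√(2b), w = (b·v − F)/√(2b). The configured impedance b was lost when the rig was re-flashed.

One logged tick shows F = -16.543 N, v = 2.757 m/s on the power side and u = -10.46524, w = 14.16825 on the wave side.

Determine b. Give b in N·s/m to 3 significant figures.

u + w = 3.70301;  u + w = √(2b)·v, so √(2b) = 3.70301/2.757 = 1.34313.
b = (√(2b))²/2 = 1.80400/2 = 0.90200.
(Check via u − w = 2F/√(2b): u − w = -24.63349, 2F/√(2b) = -24.63350.)

b = 0.902 N·s/m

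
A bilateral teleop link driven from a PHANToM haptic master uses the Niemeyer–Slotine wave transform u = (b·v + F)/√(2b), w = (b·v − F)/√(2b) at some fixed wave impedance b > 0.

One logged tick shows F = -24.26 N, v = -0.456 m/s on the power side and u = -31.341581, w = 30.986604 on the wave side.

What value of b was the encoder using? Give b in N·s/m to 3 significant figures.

u + w = -0.354977;  u + w = √(2b)·v, so √(2b) = -0.354977/(-0.456) = 0.778458.
b = (√(2b))²/2 = 0.605997/2 = 0.302999.
(Check via u − w = 2F/√(2b): u − w = -62.328185, 2F/√(2b) = -62.328320.)

b = 0.303 N·s/m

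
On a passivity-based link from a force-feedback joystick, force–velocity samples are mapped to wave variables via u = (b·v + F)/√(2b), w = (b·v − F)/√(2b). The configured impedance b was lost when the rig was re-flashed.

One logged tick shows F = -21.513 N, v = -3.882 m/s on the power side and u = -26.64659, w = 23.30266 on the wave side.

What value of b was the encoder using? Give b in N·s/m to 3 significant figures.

b = 0.371 N·s/m

u + w = -3.3439;  u + w = √(2b)·v, so √(2b) = -3.3439/(-3.882) = 0.8614.
b = (√(2b))²/2 = 0.7420/2 = 0.3710.
(Check via u − w = 2F/√(2b): u − w = -49.9492, 2F/√(2b) = -49.9493.)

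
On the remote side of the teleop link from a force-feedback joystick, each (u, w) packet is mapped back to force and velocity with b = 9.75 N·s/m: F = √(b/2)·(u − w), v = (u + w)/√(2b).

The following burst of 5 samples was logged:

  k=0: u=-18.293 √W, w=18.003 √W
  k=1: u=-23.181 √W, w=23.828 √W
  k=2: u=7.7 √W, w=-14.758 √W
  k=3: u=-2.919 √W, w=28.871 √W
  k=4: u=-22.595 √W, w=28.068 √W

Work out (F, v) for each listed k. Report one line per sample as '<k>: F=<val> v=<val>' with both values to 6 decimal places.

0: F=-80.139398 v=-0.065672
1: F=-103.793062 v=0.146517
2: F=49.585921 v=-1.598322
3: F=-70.190419 v=5.876971
4: F=-111.860875 v=1.239390

k=0: u−w=-36.296000, u+w=-0.290000; √(b/2)=2.207940, √(2b)=4.415880; F=2.207940×(-36.296)=-80.139398, v=-0.290000/4.415880=-0.065672
k=1: u−w=-47.009000, u+w=0.647000; √(b/2)=2.207940, √(2b)=4.415880; F=2.207940×(-47.009)=-103.793062, v=0.647000/4.415880=0.146517
k=2: u−w=22.458000, u+w=-7.058000; √(b/2)=2.207940, √(2b)=4.415880; F=2.207940×22.458=49.585921, v=-7.058000/4.415880=-1.598322
k=3: u−w=-31.790000, u+w=25.952000; √(b/2)=2.207940, √(2b)=4.415880; F=2.207940×(-31.79)=-70.190419, v=25.952000/4.415880=5.876971
k=4: u−w=-50.663000, u+w=5.473000; √(b/2)=2.207940, √(2b)=4.415880; F=2.207940×(-50.663)=-111.860875, v=5.473000/4.415880=1.239390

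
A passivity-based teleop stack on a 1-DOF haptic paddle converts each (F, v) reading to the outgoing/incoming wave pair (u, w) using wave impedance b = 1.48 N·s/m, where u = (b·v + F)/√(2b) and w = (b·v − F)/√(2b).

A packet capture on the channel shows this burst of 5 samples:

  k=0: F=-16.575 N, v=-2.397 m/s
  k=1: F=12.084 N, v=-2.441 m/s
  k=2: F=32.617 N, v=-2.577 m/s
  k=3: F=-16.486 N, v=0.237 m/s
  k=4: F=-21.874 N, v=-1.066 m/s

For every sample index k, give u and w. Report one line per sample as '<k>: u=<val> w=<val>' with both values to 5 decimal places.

0: u=-11.69600 w=7.57205
1: u=4.92385 w=-9.12351
2: u=16.74143 w=-21.17507
3: u=-9.37842 w=9.78617
4: u=-13.63101 w=11.79700

k=0: b·v=1.48×(-2.397)=-3.54756; √(2b)=1.72047; u=(-3.54756+(-16.575))/1.72047=-11.69600, w=(-3.54756−(-16.575))/1.72047=7.57205
k=1: b·v=1.48×(-2.441)=-3.61268; √(2b)=1.72047; u=(-3.61268+12.084)/1.72047=4.92385, w=(-3.61268−12.084)/1.72047=-9.12351
k=2: b·v=1.48×(-2.577)=-3.81396; √(2b)=1.72047; u=(-3.81396+32.617)/1.72047=16.74143, w=(-3.81396−32.617)/1.72047=-21.17507
k=3: b·v=1.48×0.237=0.35076; √(2b)=1.72047; u=(0.35076+(-16.486))/1.72047=-9.37842, w=(0.35076−(-16.486))/1.72047=9.78617
k=4: b·v=1.48×(-1.066)=-1.57768; √(2b)=1.72047; u=(-1.57768+(-21.874))/1.72047=-13.63101, w=(-1.57768−(-21.874))/1.72047=11.79700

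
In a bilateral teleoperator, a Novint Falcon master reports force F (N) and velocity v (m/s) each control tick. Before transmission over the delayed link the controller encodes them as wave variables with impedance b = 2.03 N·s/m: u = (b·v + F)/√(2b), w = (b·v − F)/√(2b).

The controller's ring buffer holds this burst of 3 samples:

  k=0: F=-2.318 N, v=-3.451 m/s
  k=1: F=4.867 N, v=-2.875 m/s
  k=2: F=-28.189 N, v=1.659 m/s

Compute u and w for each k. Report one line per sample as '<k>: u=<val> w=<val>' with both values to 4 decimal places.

k=0: b·v=2.03×(-3.451)=-7.0055; √(2b)=2.0149; u=(-7.0055+(-2.318))/2.0149=-4.6272, w=(-7.0055−(-2.318))/2.0149=-2.3264
k=1: b·v=2.03×(-2.875)=-5.8362; √(2b)=2.0149; u=(-5.8362+4.867)/2.0149=-0.4810, w=(-5.8362−4.867)/2.0149=-5.3119
k=2: b·v=2.03×1.659=3.3678; √(2b)=2.0149; u=(3.3678+(-28.189))/2.0149=-12.3186, w=(3.3678−(-28.189))/2.0149=15.6614

0: u=-4.6272 w=-2.3264
1: u=-0.4810 w=-5.3119
2: u=-12.3186 w=15.6614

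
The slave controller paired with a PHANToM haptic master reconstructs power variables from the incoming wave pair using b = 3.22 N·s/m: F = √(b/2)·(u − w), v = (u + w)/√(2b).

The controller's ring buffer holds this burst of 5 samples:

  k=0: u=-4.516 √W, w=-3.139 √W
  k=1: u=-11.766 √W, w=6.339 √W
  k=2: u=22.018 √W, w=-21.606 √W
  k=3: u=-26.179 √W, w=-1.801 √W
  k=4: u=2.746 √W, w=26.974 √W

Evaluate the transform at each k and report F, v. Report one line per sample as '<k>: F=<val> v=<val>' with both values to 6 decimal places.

0: F=-1.747217 v=-3.016493
1: F=-22.972670 v=-2.138538
2: F=55.352651 v=0.162351
3: F=-30.932214 v=-11.025665
4: F=-30.741886 v=11.711321

k=0: u−w=-1.377000, u+w=-7.655000; √(b/2)=1.268858, √(2b)=2.537716; F=1.268858×(-1.377)=-1.747217, v=-7.655000/2.537716=-3.016493
k=1: u−w=-18.105000, u+w=-5.427000; √(b/2)=1.268858, √(2b)=2.537716; F=1.268858×(-18.105)=-22.972670, v=-5.427000/2.537716=-2.138538
k=2: u−w=43.624000, u+w=0.412000; √(b/2)=1.268858, √(2b)=2.537716; F=1.268858×43.624=55.352651, v=0.412000/2.537716=0.162351
k=3: u−w=-24.378000, u+w=-27.980000; √(b/2)=1.268858, √(2b)=2.537716; F=1.268858×(-24.378)=-30.932214, v=-27.980000/2.537716=-11.025665
k=4: u−w=-24.228000, u+w=29.720000; √(b/2)=1.268858, √(2b)=2.537716; F=1.268858×(-24.228)=-30.741886, v=29.720000/2.537716=11.711321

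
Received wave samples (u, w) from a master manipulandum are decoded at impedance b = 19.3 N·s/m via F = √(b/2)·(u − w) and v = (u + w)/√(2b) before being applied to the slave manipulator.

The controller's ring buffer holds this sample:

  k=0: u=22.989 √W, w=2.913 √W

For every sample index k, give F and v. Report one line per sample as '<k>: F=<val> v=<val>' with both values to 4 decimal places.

k=0: u−w=20.0760, u+w=25.9020; √(b/2)=3.1064, √(2b)=6.2129; F=3.1064×20.076=62.3650, v=25.9020/6.2129=4.1691

0: F=62.3650 v=4.1691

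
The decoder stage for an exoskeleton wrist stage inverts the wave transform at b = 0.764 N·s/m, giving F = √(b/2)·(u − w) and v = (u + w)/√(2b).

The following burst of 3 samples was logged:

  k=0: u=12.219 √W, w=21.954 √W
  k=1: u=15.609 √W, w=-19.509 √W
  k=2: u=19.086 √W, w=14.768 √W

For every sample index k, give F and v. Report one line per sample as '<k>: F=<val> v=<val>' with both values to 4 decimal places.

k=0: u−w=-9.7350, u+w=34.1730; √(b/2)=0.6181, √(2b)=1.2361; F=0.6181×(-9.735)=-6.0168, v=34.1730/1.2361=27.6453
k=1: u−w=35.1180, u+w=-3.9000; √(b/2)=0.6181, √(2b)=1.2361; F=0.6181×35.118=21.7051, v=-3.9000/1.2361=-3.1550
k=2: u−w=4.3180, u+w=33.8540; √(b/2)=0.6181, √(2b)=1.2361; F=0.6181×4.318=2.6688, v=33.8540/1.2361=27.3872

0: F=-6.0168 v=27.6453
1: F=21.7051 v=-3.1550
2: F=2.6688 v=27.3872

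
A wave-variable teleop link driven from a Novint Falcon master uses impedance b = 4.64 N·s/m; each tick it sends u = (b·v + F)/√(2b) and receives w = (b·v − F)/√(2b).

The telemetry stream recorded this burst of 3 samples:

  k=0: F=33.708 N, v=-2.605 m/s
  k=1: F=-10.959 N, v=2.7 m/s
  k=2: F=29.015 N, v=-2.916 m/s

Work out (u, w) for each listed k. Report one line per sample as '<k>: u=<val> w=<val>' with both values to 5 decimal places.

0: u=7.09738 w=-15.03301
1: u=0.51505 w=7.70999
2: u=5.08312 w=-13.96616

k=0: b·v=4.64×(-2.605)=-12.08720; √(2b)=3.04631; u=(-12.08720+33.708)/3.04631=7.09738, w=(-12.08720−33.708)/3.04631=-15.03301
k=1: b·v=4.64×2.7=12.52800; √(2b)=3.04631; u=(12.52800+(-10.959))/3.04631=0.51505, w=(12.52800−(-10.959))/3.04631=7.70999
k=2: b·v=4.64×(-2.916)=-13.53024; √(2b)=3.04631; u=(-13.53024+29.015)/3.04631=5.08312, w=(-13.53024−29.015)/3.04631=-13.96616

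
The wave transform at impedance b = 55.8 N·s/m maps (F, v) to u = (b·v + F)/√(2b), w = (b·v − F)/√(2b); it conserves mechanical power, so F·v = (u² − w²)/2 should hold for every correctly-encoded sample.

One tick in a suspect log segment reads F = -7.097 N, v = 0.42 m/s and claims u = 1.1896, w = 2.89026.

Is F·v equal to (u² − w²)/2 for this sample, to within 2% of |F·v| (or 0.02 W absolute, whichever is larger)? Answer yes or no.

F·v = (-7.097)×0.42 = -2.98074 W.
(u² − w²)/2 = (1.41515 − 8.35360)/2 = -3.46923 W.
|Δ| = 0.48849;  2% of max(1, |F·v|) = 0.05961.

no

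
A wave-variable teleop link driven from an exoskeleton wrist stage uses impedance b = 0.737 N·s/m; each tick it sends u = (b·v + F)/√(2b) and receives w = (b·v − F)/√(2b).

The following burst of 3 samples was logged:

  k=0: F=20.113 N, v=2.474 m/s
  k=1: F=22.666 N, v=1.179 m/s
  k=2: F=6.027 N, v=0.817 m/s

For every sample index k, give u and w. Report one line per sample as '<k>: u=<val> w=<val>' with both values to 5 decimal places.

0: u=18.06822 w=-15.06458
1: u=19.38492 w=-17.95352
2: u=5.46019 w=-4.46828

k=0: b·v=0.737×2.474=1.82334; √(2b)=1.21408; u=(1.82334+20.113)/1.21408=18.06822, w=(1.82334−20.113)/1.21408=-15.06458
k=1: b·v=0.737×1.179=0.86892; √(2b)=1.21408; u=(0.86892+22.666)/1.21408=19.38492, w=(0.86892−22.666)/1.21408=-17.95352
k=2: b·v=0.737×0.817=0.60213; √(2b)=1.21408; u=(0.60213+6.027)/1.21408=5.46019, w=(0.60213−6.027)/1.21408=-4.46828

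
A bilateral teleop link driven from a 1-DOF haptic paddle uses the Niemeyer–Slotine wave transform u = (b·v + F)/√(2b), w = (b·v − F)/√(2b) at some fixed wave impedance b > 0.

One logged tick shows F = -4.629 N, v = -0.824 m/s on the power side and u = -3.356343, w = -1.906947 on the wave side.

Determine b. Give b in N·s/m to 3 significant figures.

b = 20.4 N·s/m

u + w = -5.263290;  u + w = √(2b)·v, so √(2b) = -5.263290/(-0.824) = 6.387488.
b = (√(2b))²/2 = 40.800001/2 = 20.400001.
(Check via u − w = 2F/√(2b): u − w = -1.449396, 2F/√(2b) = -1.449396.)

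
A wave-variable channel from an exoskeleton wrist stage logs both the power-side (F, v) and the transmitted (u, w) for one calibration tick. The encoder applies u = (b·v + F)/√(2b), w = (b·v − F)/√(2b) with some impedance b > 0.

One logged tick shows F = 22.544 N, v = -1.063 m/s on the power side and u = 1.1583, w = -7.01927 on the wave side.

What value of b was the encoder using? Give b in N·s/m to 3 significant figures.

b = 15.2 N·s/m

u + w = -5.8610;  u + w = √(2b)·v, so √(2b) = -5.8610/(-1.063) = 5.5136.
b = (√(2b))²/2 = 30.3999/2 = 15.2000.
(Check via u − w = 2F/√(2b): u − w = 8.1776, 2F/√(2b) = 8.1776.)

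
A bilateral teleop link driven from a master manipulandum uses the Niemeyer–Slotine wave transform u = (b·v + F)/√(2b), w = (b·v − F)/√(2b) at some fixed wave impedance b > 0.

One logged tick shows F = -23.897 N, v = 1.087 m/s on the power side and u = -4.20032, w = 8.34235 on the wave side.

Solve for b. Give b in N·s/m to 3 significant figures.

b = 7.26 N·s/m

u + w = 4.1420;  u + w = √(2b)·v, so √(2b) = 4.1420/1.087 = 3.8105.
b = (√(2b))²/2 = 14.5200/2 = 7.2600.
(Check via u − w = 2F/√(2b): u − w = -12.5427, 2F/√(2b) = -12.5427.)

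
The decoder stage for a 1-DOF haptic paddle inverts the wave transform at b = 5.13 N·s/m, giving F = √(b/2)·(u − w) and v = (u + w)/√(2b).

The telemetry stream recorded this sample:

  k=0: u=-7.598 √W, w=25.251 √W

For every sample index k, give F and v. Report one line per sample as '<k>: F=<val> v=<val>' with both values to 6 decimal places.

0: F=-52.609702 v=5.511183

k=0: u−w=-32.849000, u+w=17.653000; √(b/2)=1.601562, √(2b)=3.203123; F=1.601562×(-32.849)=-52.609702, v=17.653000/3.203123=5.511183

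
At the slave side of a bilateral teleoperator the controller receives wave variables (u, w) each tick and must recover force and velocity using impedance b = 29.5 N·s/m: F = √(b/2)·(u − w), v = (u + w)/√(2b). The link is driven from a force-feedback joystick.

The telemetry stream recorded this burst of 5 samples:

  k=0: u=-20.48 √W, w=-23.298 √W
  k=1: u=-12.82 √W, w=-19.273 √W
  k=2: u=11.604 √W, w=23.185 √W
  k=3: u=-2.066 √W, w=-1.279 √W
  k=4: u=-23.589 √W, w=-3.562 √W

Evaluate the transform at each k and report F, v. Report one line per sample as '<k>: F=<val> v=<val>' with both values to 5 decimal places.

k=0: u−w=2.81800, u+w=-43.77800; √(b/2)=3.84057, √(2b)=7.68115; F=3.84057×2.818=10.82273, v=-43.77800/7.68115=-5.69941
k=1: u−w=6.45300, u+w=-32.09300; √(b/2)=3.84057, √(2b)=7.68115; F=3.84057×6.453=24.78322, v=-32.09300/7.68115=-4.17815
k=2: u−w=-11.58100, u+w=34.78900; √(b/2)=3.84057, √(2b)=7.68115; F=3.84057×(-11.581)=-44.47767, v=34.78900/7.68115=4.52914
k=3: u−w=-0.78700, u+w=-3.34500; √(b/2)=3.84057, √(2b)=7.68115; F=3.84057×(-0.787)=-3.02253, v=-3.34500/7.68115=-0.43548
k=4: u−w=-20.02700, u+w=-27.15100; √(b/2)=3.84057, √(2b)=7.68115; F=3.84057×(-20.027)=-76.91515, v=-27.15100/7.68115=-3.53476

0: F=10.82273 v=-5.69941
1: F=24.78322 v=-4.17815
2: F=-44.47767 v=4.52914
3: F=-3.02253 v=-0.43548
4: F=-76.91515 v=-3.53476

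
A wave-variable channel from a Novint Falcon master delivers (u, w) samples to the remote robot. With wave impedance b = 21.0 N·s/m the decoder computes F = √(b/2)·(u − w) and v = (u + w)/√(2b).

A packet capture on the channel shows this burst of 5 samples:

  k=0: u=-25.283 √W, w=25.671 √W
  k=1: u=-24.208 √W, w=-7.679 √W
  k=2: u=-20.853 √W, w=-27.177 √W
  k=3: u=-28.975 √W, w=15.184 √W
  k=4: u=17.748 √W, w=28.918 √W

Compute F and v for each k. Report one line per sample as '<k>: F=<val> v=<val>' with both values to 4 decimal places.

0: F=-165.1098 v=0.0599
1: F=-53.5601 v=-4.9203
2: F=20.4921 v=-7.4112
3: F=-143.0915 v=-2.1280
4: F=-36.1949 v=7.2007

k=0: u−w=-50.9540, u+w=0.3880; √(b/2)=3.2404, √(2b)=6.4807; F=3.2404×(-50.954)=-165.1098, v=0.3880/6.4807=0.0599
k=1: u−w=-16.5290, u+w=-31.8870; √(b/2)=3.2404, √(2b)=6.4807; F=3.2404×(-16.529)=-53.5601, v=-31.8870/6.4807=-4.9203
k=2: u−w=6.3240, u+w=-48.0300; √(b/2)=3.2404, √(2b)=6.4807; F=3.2404×6.324=20.4921, v=-48.0300/6.4807=-7.4112
k=3: u−w=-44.1590, u+w=-13.7910; √(b/2)=3.2404, √(2b)=6.4807; F=3.2404×(-44.159)=-143.0915, v=-13.7910/6.4807=-2.1280
k=4: u−w=-11.1700, u+w=46.6660; √(b/2)=3.2404, √(2b)=6.4807; F=3.2404×(-11.17)=-36.1949, v=46.6660/6.4807=7.2007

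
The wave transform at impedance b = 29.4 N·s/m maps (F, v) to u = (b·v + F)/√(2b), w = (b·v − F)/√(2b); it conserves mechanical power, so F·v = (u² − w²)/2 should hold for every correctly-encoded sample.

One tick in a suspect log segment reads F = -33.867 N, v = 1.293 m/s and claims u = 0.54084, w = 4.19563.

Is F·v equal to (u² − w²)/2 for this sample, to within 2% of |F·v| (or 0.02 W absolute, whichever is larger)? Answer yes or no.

no

F·v = (-33.867)×1.293 = -43.79003 W.
(u² − w²)/2 = (0.29251 − 17.60331)/2 = -8.65540 W.
|Δ| = 35.13463;  2% of max(1, |F·v|) = 0.87580.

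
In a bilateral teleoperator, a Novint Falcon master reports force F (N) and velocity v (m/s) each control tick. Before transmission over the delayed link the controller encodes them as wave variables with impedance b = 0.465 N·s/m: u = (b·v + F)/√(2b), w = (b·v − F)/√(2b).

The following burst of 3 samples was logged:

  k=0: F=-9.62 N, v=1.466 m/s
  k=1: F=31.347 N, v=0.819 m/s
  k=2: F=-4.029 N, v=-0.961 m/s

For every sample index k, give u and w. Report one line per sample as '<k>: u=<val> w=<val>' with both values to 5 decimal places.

k=0: b·v=0.465×1.466=0.68169; √(2b)=0.96437; u=(0.68169+(-9.62))/0.96437=-9.26860, w=(0.68169−(-9.62))/0.96437=10.68235
k=1: b·v=0.465×0.819=0.38083; √(2b)=0.96437; u=(0.38083+31.347)/0.96437=32.90023, w=(0.38083−31.347)/0.96437=-32.11042
k=2: b·v=0.465×(-0.961)=-0.44687; √(2b)=0.96437; u=(-0.44687+(-4.029))/0.96437=-4.64126, w=(-0.44687−(-4.029))/0.96437=3.71450

0: u=-9.26860 w=10.68235
1: u=32.90023 w=-32.11042
2: u=-4.64126 w=3.71450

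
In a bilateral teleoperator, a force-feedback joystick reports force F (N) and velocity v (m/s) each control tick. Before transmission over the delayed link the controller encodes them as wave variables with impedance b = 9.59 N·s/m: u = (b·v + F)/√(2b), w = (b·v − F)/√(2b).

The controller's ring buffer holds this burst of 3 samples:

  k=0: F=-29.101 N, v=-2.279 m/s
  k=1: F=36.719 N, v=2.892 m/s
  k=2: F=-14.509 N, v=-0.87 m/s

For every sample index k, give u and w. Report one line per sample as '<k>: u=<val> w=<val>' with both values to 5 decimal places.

k=0: b·v=9.59×(-2.279)=-21.85561; √(2b)=4.37950; u=(-21.85561+(-29.101))/4.37950=-11.63526, w=(-21.85561−(-29.101))/4.37950=1.65439
k=1: b·v=9.59×2.892=27.73428; √(2b)=4.37950; u=(27.73428+36.719)/4.37950=14.71705, w=(27.73428−36.719)/4.37950=-2.05154
k=2: b·v=9.59×(-0.87)=-8.34330; √(2b)=4.37950; u=(-8.34330+(-14.509))/4.37950=-5.21802, w=(-8.34330−(-14.509))/4.37950=1.40786

0: u=-11.63526 w=1.65439
1: u=14.71705 w=-2.05154
2: u=-5.21802 w=1.40786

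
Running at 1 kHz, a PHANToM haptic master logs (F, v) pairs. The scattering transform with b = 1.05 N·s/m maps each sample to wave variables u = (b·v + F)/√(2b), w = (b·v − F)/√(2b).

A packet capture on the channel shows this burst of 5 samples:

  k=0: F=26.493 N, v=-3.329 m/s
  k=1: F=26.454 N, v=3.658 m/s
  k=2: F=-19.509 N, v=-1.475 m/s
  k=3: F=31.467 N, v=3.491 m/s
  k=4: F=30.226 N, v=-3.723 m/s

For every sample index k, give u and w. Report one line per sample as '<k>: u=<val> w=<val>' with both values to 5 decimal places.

0: u=15.86982 w=-20.69400
1: u=20.90547 w=-15.60452
2: u=-14.53123 w=12.39375
3: u=24.24376 w=-19.18482
4: u=18.16035 w=-23.55549

k=0: b·v=1.05×(-3.329)=-3.49545; √(2b)=1.44914; u=(-3.49545+26.493)/1.44914=15.86982, w=(-3.49545−26.493)/1.44914=-20.69400
k=1: b·v=1.05×3.658=3.84090; √(2b)=1.44914; u=(3.84090+26.454)/1.44914=20.90547, w=(3.84090−26.454)/1.44914=-15.60452
k=2: b·v=1.05×(-1.475)=-1.54875; √(2b)=1.44914; u=(-1.54875+(-19.509))/1.44914=-14.53123, w=(-1.54875−(-19.509))/1.44914=12.39375
k=3: b·v=1.05×3.491=3.66555; √(2b)=1.44914; u=(3.66555+31.467)/1.44914=24.24376, w=(3.66555−31.467)/1.44914=-19.18482
k=4: b·v=1.05×(-3.723)=-3.90915; √(2b)=1.44914; u=(-3.90915+30.226)/1.44914=18.16035, w=(-3.90915−30.226)/1.44914=-23.55549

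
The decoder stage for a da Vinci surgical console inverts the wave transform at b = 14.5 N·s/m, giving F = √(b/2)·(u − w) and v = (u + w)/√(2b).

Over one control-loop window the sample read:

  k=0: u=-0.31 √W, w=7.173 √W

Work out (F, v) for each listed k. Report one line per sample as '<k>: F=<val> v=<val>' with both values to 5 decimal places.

0: F=-20.14859 v=1.27443

k=0: u−w=-7.48300, u+w=6.86300; √(b/2)=2.69258, √(2b)=5.38516; F=2.69258×(-7.483)=-20.14859, v=6.86300/5.38516=1.27443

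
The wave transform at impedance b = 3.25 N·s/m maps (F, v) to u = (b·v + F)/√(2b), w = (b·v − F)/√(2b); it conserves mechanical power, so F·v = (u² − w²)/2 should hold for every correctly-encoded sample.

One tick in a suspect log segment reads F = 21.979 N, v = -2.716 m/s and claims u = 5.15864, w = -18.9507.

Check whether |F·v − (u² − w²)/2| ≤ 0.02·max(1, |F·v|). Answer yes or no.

no

F·v = 21.979×(-2.716) = -59.6950 W.
(u² − w²)/2 = (26.6116 − 359.1290)/2 = -166.2587 W.
|Δ| = 106.5638;  2% of max(1, |F·v|) = 1.1939.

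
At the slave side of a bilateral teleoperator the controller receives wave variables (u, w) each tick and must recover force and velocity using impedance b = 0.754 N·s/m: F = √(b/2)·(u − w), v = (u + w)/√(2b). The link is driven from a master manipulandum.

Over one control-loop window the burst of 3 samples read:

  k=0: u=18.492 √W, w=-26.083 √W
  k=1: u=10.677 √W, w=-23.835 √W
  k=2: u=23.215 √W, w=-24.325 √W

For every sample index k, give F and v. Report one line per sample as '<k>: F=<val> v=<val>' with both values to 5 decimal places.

0: F=27.36920 v=-6.18156
1: F=21.19048 v=-10.71493
2: F=29.18971 v=-0.90390

k=0: u−w=44.57500, u+w=-7.59100; √(b/2)=0.61400, √(2b)=1.22801; F=0.61400×44.575=27.36920, v=-7.59100/1.22801=-6.18156
k=1: u−w=34.51200, u+w=-13.15800; √(b/2)=0.61400, √(2b)=1.22801; F=0.61400×34.512=21.19048, v=-13.15800/1.22801=-10.71493
k=2: u−w=47.54000, u+w=-1.11000; √(b/2)=0.61400, √(2b)=1.22801; F=0.61400×47.54=29.18971, v=-1.11000/1.22801=-0.90390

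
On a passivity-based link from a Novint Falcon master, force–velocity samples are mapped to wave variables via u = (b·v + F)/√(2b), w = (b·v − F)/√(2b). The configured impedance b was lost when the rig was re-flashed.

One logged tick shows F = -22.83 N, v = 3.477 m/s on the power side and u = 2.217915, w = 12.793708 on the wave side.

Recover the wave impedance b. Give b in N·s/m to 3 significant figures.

b = 9.32 N·s/m

u + w = 15.011623;  u + w = √(2b)·v, so √(2b) = 15.011623/3.477 = 4.317407.
b = (√(2b))²/2 = 18.640000/2 = 9.320000.
(Check via u − w = 2F/√(2b): u − w = -10.575793, 2F/√(2b) = -10.575793.)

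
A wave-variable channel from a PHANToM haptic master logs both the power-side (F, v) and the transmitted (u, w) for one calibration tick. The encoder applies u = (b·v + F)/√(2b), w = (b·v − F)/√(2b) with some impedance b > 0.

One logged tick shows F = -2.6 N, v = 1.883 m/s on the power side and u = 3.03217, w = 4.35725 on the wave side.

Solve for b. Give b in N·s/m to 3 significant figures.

b = 7.7 N·s/m

u + w = 7.38942;  u + w = √(2b)·v, so √(2b) = 7.38942/1.883 = 3.92428.
b = (√(2b))²/2 = 15.39998/2 = 7.69999.
(Check via u − w = 2F/√(2b): u − w = -1.32508, 2F/√(2b) = -1.32508.)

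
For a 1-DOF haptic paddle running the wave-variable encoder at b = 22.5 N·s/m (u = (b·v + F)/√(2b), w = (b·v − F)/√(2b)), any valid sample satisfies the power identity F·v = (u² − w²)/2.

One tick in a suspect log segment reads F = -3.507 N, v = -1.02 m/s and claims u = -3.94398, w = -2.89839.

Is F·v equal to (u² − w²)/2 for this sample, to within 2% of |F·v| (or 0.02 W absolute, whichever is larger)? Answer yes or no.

yes

F·v = (-3.507)×(-1.02) = 3.5771 W.
(u² − w²)/2 = (15.5550 − 8.4007)/2 = 3.5772 W.
|Δ| = 0.0000;  2% of max(1, |F·v|) = 0.0715.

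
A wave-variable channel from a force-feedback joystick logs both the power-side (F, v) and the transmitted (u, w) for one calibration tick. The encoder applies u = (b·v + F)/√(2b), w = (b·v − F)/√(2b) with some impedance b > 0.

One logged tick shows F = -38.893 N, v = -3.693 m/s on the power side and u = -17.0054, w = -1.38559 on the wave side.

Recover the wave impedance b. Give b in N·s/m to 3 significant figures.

b = 12.4 N·s/m

u + w = -18.39099;  u + w = √(2b)·v, so √(2b) = -18.39099/(-3.693) = 4.97996.
b = (√(2b))²/2 = 24.80000/2 = 12.40000.
(Check via u − w = 2F/√(2b): u − w = -15.61981, 2F/√(2b) = -15.61981.)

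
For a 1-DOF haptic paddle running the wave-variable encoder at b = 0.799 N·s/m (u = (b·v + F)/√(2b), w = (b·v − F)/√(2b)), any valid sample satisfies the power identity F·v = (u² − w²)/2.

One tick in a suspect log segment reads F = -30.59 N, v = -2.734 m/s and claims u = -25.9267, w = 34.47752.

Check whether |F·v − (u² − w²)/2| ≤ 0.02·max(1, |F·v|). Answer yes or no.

F·v = (-30.59)×(-2.734) = 83.63306 W.
(u² − w²)/2 = (672.19377 − 1188.69939)/2 = -258.25281 W.
|Δ| = 341.88587;  2% of max(1, |F·v|) = 1.67266.

no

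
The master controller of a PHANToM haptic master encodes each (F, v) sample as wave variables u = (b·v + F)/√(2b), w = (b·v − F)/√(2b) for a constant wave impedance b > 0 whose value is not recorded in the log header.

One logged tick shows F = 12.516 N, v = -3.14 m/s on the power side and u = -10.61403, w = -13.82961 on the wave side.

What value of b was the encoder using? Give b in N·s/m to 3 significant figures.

u + w = -24.4436;  u + w = √(2b)·v, so √(2b) = -24.4436/(-3.14) = 7.7846.
b = (√(2b))²/2 = 60.6000/2 = 30.3000.
(Check via u − w = 2F/√(2b): u − w = 3.2156, 2F/√(2b) = 3.2156.)

b = 30.3 N·s/m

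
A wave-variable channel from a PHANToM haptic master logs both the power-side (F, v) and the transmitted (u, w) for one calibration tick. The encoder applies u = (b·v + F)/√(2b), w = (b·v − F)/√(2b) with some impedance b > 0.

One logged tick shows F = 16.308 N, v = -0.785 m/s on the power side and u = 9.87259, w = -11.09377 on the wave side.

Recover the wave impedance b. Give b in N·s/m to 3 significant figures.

u + w = -1.22118;  u + w = √(2b)·v, so √(2b) = -1.22118/(-0.785) = 1.55564.
b = (√(2b))²/2 = 2.42003/2 = 1.21001.
(Check via u − w = 2F/√(2b): u − w = 20.96636, 2F/√(2b) = 20.96625.)

b = 1.21 N·s/m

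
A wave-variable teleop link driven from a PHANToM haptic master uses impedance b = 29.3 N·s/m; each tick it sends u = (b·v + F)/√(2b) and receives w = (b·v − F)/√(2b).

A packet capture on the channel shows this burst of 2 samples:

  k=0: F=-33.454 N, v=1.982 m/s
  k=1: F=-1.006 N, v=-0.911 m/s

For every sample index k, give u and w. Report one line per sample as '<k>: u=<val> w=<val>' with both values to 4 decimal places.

0: u=3.2160 w=11.9563
1: u=-3.6183 w=-3.3555

k=0: b·v=29.3×1.982=58.0726; √(2b)=7.6551; u=(58.0726+(-33.454))/7.6551=3.2160, w=(58.0726−(-33.454))/7.6551=11.9563
k=1: b·v=29.3×(-0.911)=-26.6923; √(2b)=7.6551; u=(-26.6923+(-1.006))/7.6551=-3.6183, w=(-26.6923−(-1.006))/7.6551=-3.3555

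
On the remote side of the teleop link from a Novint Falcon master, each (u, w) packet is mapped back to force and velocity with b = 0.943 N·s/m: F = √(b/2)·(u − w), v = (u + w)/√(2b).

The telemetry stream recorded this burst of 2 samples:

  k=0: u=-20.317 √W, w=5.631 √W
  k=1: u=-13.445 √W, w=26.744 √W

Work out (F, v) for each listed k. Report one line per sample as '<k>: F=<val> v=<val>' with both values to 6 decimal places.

0: F=-17.817417 v=-10.693815
1: F=-27.596122 v=9.683852

k=0: u−w=-25.948000, u+w=-14.686000; √(b/2)=0.686659, √(2b)=1.373317; F=0.686659×(-25.948)=-17.817417, v=-14.686000/1.373317=-10.693815
k=1: u−w=-40.189000, u+w=13.299000; √(b/2)=0.686659, √(2b)=1.373317; F=0.686659×(-40.189)=-27.596122, v=13.299000/1.373317=9.683852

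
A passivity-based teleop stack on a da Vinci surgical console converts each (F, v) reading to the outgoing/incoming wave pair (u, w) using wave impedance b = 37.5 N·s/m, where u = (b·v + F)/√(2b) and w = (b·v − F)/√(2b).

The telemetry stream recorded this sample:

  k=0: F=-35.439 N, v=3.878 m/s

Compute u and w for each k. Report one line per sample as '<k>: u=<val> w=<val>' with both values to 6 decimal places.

0: u=12.700089 w=20.884376

k=0: b·v=37.5×3.878=145.425000; √(2b)=8.660254; u=(145.425000+(-35.439))/8.660254=12.700089, w=(145.425000−(-35.439))/8.660254=20.884376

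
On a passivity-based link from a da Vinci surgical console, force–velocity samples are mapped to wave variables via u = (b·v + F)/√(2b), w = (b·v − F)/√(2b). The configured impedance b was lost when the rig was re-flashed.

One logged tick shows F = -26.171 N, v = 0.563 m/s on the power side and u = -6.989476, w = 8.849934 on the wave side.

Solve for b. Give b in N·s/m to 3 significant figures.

b = 5.46 N·s/m

u + w = 1.860458;  u + w = √(2b)·v, so √(2b) = 1.860458/0.563 = 3.304544.
b = (√(2b))²/2 = 10.920008/2 = 5.460004.
(Check via u − w = 2F/√(2b): u − w = -15.839410, 2F/√(2b) = -15.839404.)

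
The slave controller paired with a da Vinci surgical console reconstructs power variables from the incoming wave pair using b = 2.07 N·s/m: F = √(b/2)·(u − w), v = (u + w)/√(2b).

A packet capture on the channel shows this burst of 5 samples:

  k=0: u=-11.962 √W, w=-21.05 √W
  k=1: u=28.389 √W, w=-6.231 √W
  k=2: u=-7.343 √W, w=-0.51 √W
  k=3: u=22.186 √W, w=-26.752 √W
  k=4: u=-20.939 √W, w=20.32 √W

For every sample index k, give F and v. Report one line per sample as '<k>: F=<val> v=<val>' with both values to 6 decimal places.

0: F=9.245672 v=-16.224513
1: F=35.220640 v=10.890063
2: F=-6.951549 v=-3.859539
3: F=49.787050 v=-2.244067
4: F=-41.974823 v=-0.304222

k=0: u−w=9.088000, u+w=-33.012000; √(b/2)=1.017349, √(2b)=2.034699; F=1.017349×9.088=9.245672, v=-33.012000/2.034699=-16.224513
k=1: u−w=34.620000, u+w=22.158000; √(b/2)=1.017349, √(2b)=2.034699; F=1.017349×34.62=35.220640, v=22.158000/2.034699=10.890063
k=2: u−w=-6.833000, u+w=-7.853000; √(b/2)=1.017349, √(2b)=2.034699; F=1.017349×(-6.833)=-6.951549, v=-7.853000/2.034699=-3.859539
k=3: u−w=48.938000, u+w=-4.566000; √(b/2)=1.017349, √(2b)=2.034699; F=1.017349×48.938=49.787050, v=-4.566000/2.034699=-2.244067
k=4: u−w=-41.259000, u+w=-0.619000; √(b/2)=1.017349, √(2b)=2.034699; F=1.017349×(-41.259)=-41.974823, v=-0.619000/2.034699=-0.304222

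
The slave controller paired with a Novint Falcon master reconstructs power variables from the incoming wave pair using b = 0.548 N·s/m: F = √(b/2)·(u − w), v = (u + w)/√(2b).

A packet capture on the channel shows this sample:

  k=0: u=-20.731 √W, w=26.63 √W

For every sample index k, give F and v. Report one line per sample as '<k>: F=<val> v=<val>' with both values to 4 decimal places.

k=0: u−w=-47.3610, u+w=5.8990; √(b/2)=0.5235, √(2b)=1.0469; F=0.5235×(-47.361)=-24.7911, v=5.8990/1.0469=5.6347

0: F=-24.7911 v=5.6347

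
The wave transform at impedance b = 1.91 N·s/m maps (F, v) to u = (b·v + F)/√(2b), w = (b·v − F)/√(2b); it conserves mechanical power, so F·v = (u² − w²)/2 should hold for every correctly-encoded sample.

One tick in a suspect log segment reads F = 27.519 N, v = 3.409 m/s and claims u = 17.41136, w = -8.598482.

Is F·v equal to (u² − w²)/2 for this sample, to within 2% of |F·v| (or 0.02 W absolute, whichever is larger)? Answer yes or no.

F·v = 27.519×3.409 = 93.812271 W.
(u² − w²)/2 = (303.155457 − 73.933893)/2 = 114.610782 W.
|Δ| = 20.798511;  2% of max(1, |F·v|) = 1.876245.

no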